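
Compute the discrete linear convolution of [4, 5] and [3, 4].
y[0] = 4×3 = 12; y[1] = 4×4 + 5×3 = 31; y[2] = 5×4 = 20

[12, 31, 20]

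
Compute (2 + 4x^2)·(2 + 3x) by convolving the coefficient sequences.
Ascending coefficients: a = [2, 0, 4], b = [2, 3]. c[0] = 2×2 = 4; c[1] = 2×3 + 0×2 = 6; c[2] = 0×3 + 4×2 = 8; c[3] = 4×3 = 12. Result coefficients: [4, 6, 8, 12] → 4 + 6x + 8x^2 + 12x^3

4 + 6x + 8x^2 + 12x^3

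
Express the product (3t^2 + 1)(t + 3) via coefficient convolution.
Ascending coefficients: a = [1, 0, 3], b = [3, 1]. c[0] = 1×3 = 3; c[1] = 1×1 + 0×3 = 1; c[2] = 0×1 + 3×3 = 9; c[3] = 3×1 = 3. Result coefficients: [3, 1, 9, 3] → 3t^3 + 9t^2 + t + 3

3t^3 + 9t^2 + t + 3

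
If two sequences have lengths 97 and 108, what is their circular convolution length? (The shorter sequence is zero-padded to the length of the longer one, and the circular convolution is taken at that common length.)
Circular convolution (zero-padding the shorter input) has length max(m, n) = max(97, 108) = 108

108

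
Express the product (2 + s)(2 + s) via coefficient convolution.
Ascending coefficients: a = [2, 1], b = [2, 1]. c[0] = 2×2 = 4; c[1] = 2×1 + 1×2 = 4; c[2] = 1×1 = 1. Result coefficients: [4, 4, 1] → 4 + 4s + s^2

4 + 4s + s^2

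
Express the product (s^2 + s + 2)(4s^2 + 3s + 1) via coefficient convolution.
Ascending coefficients: a = [2, 1, 1], b = [1, 3, 4]. c[0] = 2×1 = 2; c[1] = 2×3 + 1×1 = 7; c[2] = 2×4 + 1×3 + 1×1 = 12; c[3] = 1×4 + 1×3 = 7; c[4] = 1×4 = 4. Result coefficients: [2, 7, 12, 7, 4] → 4s^4 + 7s^3 + 12s^2 + 7s + 2

4s^4 + 7s^3 + 12s^2 + 7s + 2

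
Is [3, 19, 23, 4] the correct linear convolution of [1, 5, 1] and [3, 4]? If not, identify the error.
Recompute linear convolution of [1, 5, 1] and [3, 4]: y[0] = 1×3 = 3; y[1] = 1×4 + 5×3 = 19; y[2] = 5×4 + 1×3 = 23; y[3] = 1×4 = 4 → [3, 19, 23, 4]. Given [3, 19, 23, 4] matches, so answer: Yes

Yes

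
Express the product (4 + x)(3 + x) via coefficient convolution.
Ascending coefficients: a = [4, 1], b = [3, 1]. c[0] = 4×3 = 12; c[1] = 4×1 + 1×3 = 7; c[2] = 1×1 = 1. Result coefficients: [12, 7, 1] → 12 + 7x + x^2

12 + 7x + x^2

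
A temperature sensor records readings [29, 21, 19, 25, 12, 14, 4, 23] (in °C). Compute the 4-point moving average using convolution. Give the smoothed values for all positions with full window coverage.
4-point moving average kernel = [1, 1, 1, 1]. Apply in 'valid' mode (full window coverage): avg[0] = (29 + 21 + 19 + 25) / 4 = 23.5; avg[1] = (21 + 19 + 25 + 12) / 4 = 19.25; avg[2] = (19 + 25 + 12 + 14) / 4 = 17.5; avg[3] = (25 + 12 + 14 + 4) / 4 = 13.75; avg[4] = (12 + 14 + 4 + 23) / 4 = 13.25. Smoothed values: [23.5, 19.25, 17.5, 13.75, 13.25]

[23.5, 19.25, 17.5, 13.75, 13.25]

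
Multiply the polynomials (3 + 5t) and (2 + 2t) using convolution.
Ascending coefficients: a = [3, 5], b = [2, 2]. c[0] = 3×2 = 6; c[1] = 3×2 + 5×2 = 16; c[2] = 5×2 = 10. Result coefficients: [6, 16, 10] → 6 + 16t + 10t^2

6 + 16t + 10t^2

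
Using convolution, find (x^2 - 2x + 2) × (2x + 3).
Ascending coefficients: a = [2, -2, 1], b = [3, 2]. c[0] = 2×3 = 6; c[1] = 2×2 + -2×3 = -2; c[2] = -2×2 + 1×3 = -1; c[3] = 1×2 = 2. Result coefficients: [6, -2, -1, 2] → 2x^3 - x^2 - 2x + 6

2x^3 - x^2 - 2x + 6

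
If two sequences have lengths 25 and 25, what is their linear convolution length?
Linear/full convolution length: m + n - 1 = 25 + 25 - 1 = 49

49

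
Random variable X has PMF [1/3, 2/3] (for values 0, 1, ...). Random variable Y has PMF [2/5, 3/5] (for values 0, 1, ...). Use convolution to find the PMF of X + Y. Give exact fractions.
P(X+Y=k) = Σ_i P(X=i)·P(Y=k-i) — a convolution of [1/3, 2/3] and [2/5, 3/5]. P(X+Y=0) = (1/3)×(2/5) = 2/15; P(X+Y=1) = (1/3)×(3/5) + (2/3)×(2/5) = 1/5 + 4/15 = 7/15; P(X+Y=2) = (2/3)×(3/5) = 2/5. PMF: [2/15, 7/15, 2/5] (sums to 1 ✓)

[2/15, 7/15, 2/5]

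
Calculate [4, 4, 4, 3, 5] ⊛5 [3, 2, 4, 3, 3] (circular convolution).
Use y[k] = Σ_j f[j]·g[(k-j) mod 5]. y[0] = 4×3 + 4×3 + 4×3 + 3×4 + 5×2 = 58; y[1] = 4×2 + 4×3 + 4×3 + 3×3 + 5×4 = 61; y[2] = 4×4 + 4×2 + 4×3 + 3×3 + 5×3 = 60; y[3] = 4×3 + 4×4 + 4×2 + 3×3 + 5×3 = 60; y[4] = 4×3 + 4×3 + 4×4 + 3×2 + 5×3 = 61. Result: [58, 61, 60, 60, 61]

[58, 61, 60, 60, 61]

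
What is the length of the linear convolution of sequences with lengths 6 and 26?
Linear/full convolution length: m + n - 1 = 6 + 26 - 1 = 31

31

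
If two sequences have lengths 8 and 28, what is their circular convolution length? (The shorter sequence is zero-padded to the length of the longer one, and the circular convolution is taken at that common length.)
Circular convolution (zero-padding the shorter input) has length max(m, n) = max(8, 28) = 28

28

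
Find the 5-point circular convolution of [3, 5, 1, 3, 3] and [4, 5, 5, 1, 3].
Use y[k] = Σ_j s[j]·t[(k-j) mod 5]. y[0] = 3×4 + 5×3 + 1×1 + 3×5 + 3×5 = 58; y[1] = 3×5 + 5×4 + 1×3 + 3×1 + 3×5 = 56; y[2] = 3×5 + 5×5 + 1×4 + 3×3 + 3×1 = 56; y[3] = 3×1 + 5×5 + 1×5 + 3×4 + 3×3 = 54; y[4] = 3×3 + 5×1 + 1×5 + 3×5 + 3×4 = 46. Result: [58, 56, 56, 54, 46]

[58, 56, 56, 54, 46]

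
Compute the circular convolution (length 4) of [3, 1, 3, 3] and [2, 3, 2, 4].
Use y[k] = Σ_j a[j]·b[(k-j) mod 4]. y[0] = 3×2 + 1×4 + 3×2 + 3×3 = 25; y[1] = 3×3 + 1×2 + 3×4 + 3×2 = 29; y[2] = 3×2 + 1×3 + 3×2 + 3×4 = 27; y[3] = 3×4 + 1×2 + 3×3 + 3×2 = 29. Result: [25, 29, 27, 29]

[25, 29, 27, 29]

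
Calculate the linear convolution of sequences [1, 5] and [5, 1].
y[0] = 1×5 = 5; y[1] = 1×1 + 5×5 = 26; y[2] = 5×1 = 5

[5, 26, 5]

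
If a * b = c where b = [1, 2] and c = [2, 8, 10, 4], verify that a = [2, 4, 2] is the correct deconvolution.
Forward-compute [2, 4, 2] * [1, 2]: c[0] = 2×1 = 2; c[1] = 2×2 + 4×1 = 8; c[2] = 4×2 + 2×1 = 10; c[3] = 2×2 = 4 → [2, 8, 10, 4]. Matches given c = [2, 8, 10, 4], so verified.

Verified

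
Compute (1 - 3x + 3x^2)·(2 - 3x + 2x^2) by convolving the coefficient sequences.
Ascending coefficients: a = [1, -3, 3], b = [2, -3, 2]. c[0] = 1×2 = 2; c[1] = 1×-3 + -3×2 = -9; c[2] = 1×2 + -3×-3 + 3×2 = 17; c[3] = -3×2 + 3×-3 = -15; c[4] = 3×2 = 6. Result coefficients: [2, -9, 17, -15, 6] → 2 - 9x + 17x^2 - 15x^3 + 6x^4

2 - 9x + 17x^2 - 15x^3 + 6x^4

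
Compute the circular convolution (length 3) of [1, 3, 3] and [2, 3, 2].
Use y[k] = Σ_j a[j]·b[(k-j) mod 3]. y[0] = 1×2 + 3×2 + 3×3 = 17; y[1] = 1×3 + 3×2 + 3×2 = 15; y[2] = 1×2 + 3×3 + 3×2 = 17. Result: [17, 15, 17]

[17, 15, 17]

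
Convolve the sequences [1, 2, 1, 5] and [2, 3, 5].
y[0] = 1×2 = 2; y[1] = 1×3 + 2×2 = 7; y[2] = 1×5 + 2×3 + 1×2 = 13; y[3] = 2×5 + 1×3 + 5×2 = 23; y[4] = 1×5 + 5×3 = 20; y[5] = 5×5 = 25

[2, 7, 13, 23, 20, 25]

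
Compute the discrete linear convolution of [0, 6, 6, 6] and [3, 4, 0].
y[0] = 0×3 = 0; y[1] = 0×4 + 6×3 = 18; y[2] = 0×0 + 6×4 + 6×3 = 42; y[3] = 6×0 + 6×4 + 6×3 = 42; y[4] = 6×0 + 6×4 = 24; y[5] = 6×0 = 0

[0, 18, 42, 42, 24, 0]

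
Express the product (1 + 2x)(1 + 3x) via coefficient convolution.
Ascending coefficients: a = [1, 2], b = [1, 3]. c[0] = 1×1 = 1; c[1] = 1×3 + 2×1 = 5; c[2] = 2×3 = 6. Result coefficients: [1, 5, 6] → 1 + 5x + 6x^2

1 + 5x + 6x^2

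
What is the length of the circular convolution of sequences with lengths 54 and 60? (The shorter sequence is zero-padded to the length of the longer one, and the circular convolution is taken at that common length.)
Circular convolution (zero-padding the shorter input) has length max(m, n) = max(54, 60) = 60

60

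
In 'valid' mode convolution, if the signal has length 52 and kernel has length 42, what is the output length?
'Valid' mode counts only positions where the kernel fully overlaps the signal: m - n + 1 = 52 - 42 + 1 = 11

11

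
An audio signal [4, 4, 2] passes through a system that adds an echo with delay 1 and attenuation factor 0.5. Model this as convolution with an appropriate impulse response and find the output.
Direct-path + delayed-attenuated-path model → impulse response h = [1, 0.5] (1 at lag 0, 0.5 at lag 1). Output y[n] = x[n] + 0.5·x[n - 1] (with x[n] = 0 outside 0..2): y[0] = 4 + 0.5×0 = 4; y[1] = 4 + 0.5×4 = 6.0; y[2] = 2 + 0.5×4 = 4.0; y[3] = 0 + 0.5×2 = 1.0. So y = [4, 6.0, 4.0, 1.0]

[4, 6.0, 4.0, 1.0]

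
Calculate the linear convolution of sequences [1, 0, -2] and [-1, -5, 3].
y[0] = 1×-1 = -1; y[1] = 1×-5 + 0×-1 = -5; y[2] = 1×3 + 0×-5 + -2×-1 = 5; y[3] = 0×3 + -2×-5 = 10; y[4] = -2×3 = -6

[-1, -5, 5, 10, -6]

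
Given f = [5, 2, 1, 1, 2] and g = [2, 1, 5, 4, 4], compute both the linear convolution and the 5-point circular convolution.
Linear: y_lin[0] = 5×2 = 10; y_lin[1] = 5×1 + 2×2 = 9; y_lin[2] = 5×5 + 2×1 + 1×2 = 29; y_lin[3] = 5×4 + 2×5 + 1×1 + 1×2 = 33; y_lin[4] = 5×4 + 2×4 + 1×5 + 1×1 + 2×2 = 38; y_lin[5] = 2×4 + 1×4 + 1×5 + 2×1 = 19; y_lin[6] = 1×4 + 1×4 + 2×5 = 18; y_lin[7] = 1×4 + 2×4 = 12; y_lin[8] = 2×4 = 8 → [10, 9, 29, 33, 38, 19, 18, 12, 8]. Circular (length 5): y[0] = 5×2 + 2×4 + 1×4 + 1×5 + 2×1 = 29; y[1] = 5×1 + 2×2 + 1×4 + 1×4 + 2×5 = 27; y[2] = 5×5 + 2×1 + 1×2 + 1×4 + 2×4 = 41; y[3] = 5×4 + 2×5 + 1×1 + 1×2 + 2×4 = 41; y[4] = 5×4 + 2×4 + 1×5 + 1×1 + 2×2 = 38 → [29, 27, 41, 41, 38]

Linear: [10, 9, 29, 33, 38, 19, 18, 12, 8], Circular: [29, 27, 41, 41, 38]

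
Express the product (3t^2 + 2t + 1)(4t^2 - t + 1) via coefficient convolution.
Ascending coefficients: a = [1, 2, 3], b = [1, -1, 4]. c[0] = 1×1 = 1; c[1] = 1×-1 + 2×1 = 1; c[2] = 1×4 + 2×-1 + 3×1 = 5; c[3] = 2×4 + 3×-1 = 5; c[4] = 3×4 = 12. Result coefficients: [1, 1, 5, 5, 12] → 12t^4 + 5t^3 + 5t^2 + t + 1

12t^4 + 5t^3 + 5t^2 + t + 1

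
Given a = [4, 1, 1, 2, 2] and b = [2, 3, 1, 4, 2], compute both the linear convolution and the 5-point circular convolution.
Linear: y_lin[0] = 4×2 = 8; y_lin[1] = 4×3 + 1×2 = 14; y_lin[2] = 4×1 + 1×3 + 1×2 = 9; y_lin[3] = 4×4 + 1×1 + 1×3 + 2×2 = 24; y_lin[4] = 4×2 + 1×4 + 1×1 + 2×3 + 2×2 = 23; y_lin[5] = 1×2 + 1×4 + 2×1 + 2×3 = 14; y_lin[6] = 1×2 + 2×4 + 2×1 = 12; y_lin[7] = 2×2 + 2×4 = 12; y_lin[8] = 2×2 = 4 → [8, 14, 9, 24, 23, 14, 12, 12, 4]. Circular (length 5): y[0] = 4×2 + 1×2 + 1×4 + 2×1 + 2×3 = 22; y[1] = 4×3 + 1×2 + 1×2 + 2×4 + 2×1 = 26; y[2] = 4×1 + 1×3 + 1×2 + 2×2 + 2×4 = 21; y[3] = 4×4 + 1×1 + 1×3 + 2×2 + 2×2 = 28; y[4] = 4×2 + 1×4 + 1×1 + 2×3 + 2×2 = 23 → [22, 26, 21, 28, 23]

Linear: [8, 14, 9, 24, 23, 14, 12, 12, 4], Circular: [22, 26, 21, 28, 23]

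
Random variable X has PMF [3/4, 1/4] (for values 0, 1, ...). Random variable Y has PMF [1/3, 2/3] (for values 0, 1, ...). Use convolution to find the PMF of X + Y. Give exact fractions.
P(X+Y=k) = Σ_i P(X=i)·P(Y=k-i) — a convolution of [3/4, 1/4] and [1/3, 2/3]. P(X+Y=0) = (3/4)×(1/3) = 1/4; P(X+Y=1) = (3/4)×(2/3) + (1/4)×(1/3) = 1/2 + 1/12 = 7/12; P(X+Y=2) = (1/4)×(2/3) = 1/6. PMF: [1/4, 7/12, 1/6] (sums to 1 ✓)

[1/4, 7/12, 1/6]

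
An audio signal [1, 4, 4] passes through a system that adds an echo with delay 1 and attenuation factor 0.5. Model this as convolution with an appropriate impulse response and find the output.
Direct-path + delayed-attenuated-path model → impulse response h = [1, 0.5] (1 at lag 0, 0.5 at lag 1). Output y[n] = x[n] + 0.5·x[n - 1] (with x[n] = 0 outside 0..2): y[0] = 1 + 0.5×0 = 1; y[1] = 4 + 0.5×1 = 4.5; y[2] = 4 + 0.5×4 = 6.0; y[3] = 0 + 0.5×4 = 2.0. So y = [1, 4.5, 6.0, 2.0]

[1, 4.5, 6.0, 2.0]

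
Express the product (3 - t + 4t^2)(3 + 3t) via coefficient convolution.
Ascending coefficients: a = [3, -1, 4], b = [3, 3]. c[0] = 3×3 = 9; c[1] = 3×3 + -1×3 = 6; c[2] = -1×3 + 4×3 = 9; c[3] = 4×3 = 12. Result coefficients: [9, 6, 9, 12] → 9 + 6t + 9t^2 + 12t^3

9 + 6t + 9t^2 + 12t^3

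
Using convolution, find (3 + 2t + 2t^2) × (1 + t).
Ascending coefficients: a = [3, 2, 2], b = [1, 1]. c[0] = 3×1 = 3; c[1] = 3×1 + 2×1 = 5; c[2] = 2×1 + 2×1 = 4; c[3] = 2×1 = 2. Result coefficients: [3, 5, 4, 2] → 3 + 5t + 4t^2 + 2t^3

3 + 5t + 4t^2 + 2t^3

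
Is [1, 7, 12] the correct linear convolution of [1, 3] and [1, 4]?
Recompute linear convolution of [1, 3] and [1, 4]: y[0] = 1×1 = 1; y[1] = 1×4 + 3×1 = 7; y[2] = 3×4 = 12 → [1, 7, 12]. Given [1, 7, 12] matches, so answer: Yes

Yes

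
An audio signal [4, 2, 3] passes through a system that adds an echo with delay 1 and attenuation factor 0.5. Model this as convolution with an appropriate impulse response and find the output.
Direct-path + delayed-attenuated-path model → impulse response h = [1, 0.5] (1 at lag 0, 0.5 at lag 1). Output y[n] = x[n] + 0.5·x[n - 1] (with x[n] = 0 outside 0..2): y[0] = 4 + 0.5×0 = 4; y[1] = 2 + 0.5×4 = 4.0; y[2] = 3 + 0.5×2 = 4.0; y[3] = 0 + 0.5×3 = 1.5. So y = [4, 4.0, 4.0, 1.5]

[4, 4.0, 4.0, 1.5]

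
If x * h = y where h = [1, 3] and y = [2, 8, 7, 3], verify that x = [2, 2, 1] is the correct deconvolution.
Forward-compute [2, 2, 1] * [1, 3]: y[0] = 2×1 = 2; y[1] = 2×3 + 2×1 = 8; y[2] = 2×3 + 1×1 = 7; y[3] = 1×3 = 3 → [2, 8, 7, 3]. Matches given y = [2, 8, 7, 3], so verified.

Verified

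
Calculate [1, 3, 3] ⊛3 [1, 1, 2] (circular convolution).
Use y[k] = Σ_j a[j]·b[(k-j) mod 3]. y[0] = 1×1 + 3×2 + 3×1 = 10; y[1] = 1×1 + 3×1 + 3×2 = 10; y[2] = 1×2 + 3×1 + 3×1 = 8. Result: [10, 10, 8]

[10, 10, 8]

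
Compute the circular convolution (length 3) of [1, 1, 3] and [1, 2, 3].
Use y[k] = Σ_j f[j]·g[(k-j) mod 3]. y[0] = 1×1 + 1×3 + 3×2 = 10; y[1] = 1×2 + 1×1 + 3×3 = 12; y[2] = 1×3 + 1×2 + 3×1 = 8. Result: [10, 12, 8]

[10, 12, 8]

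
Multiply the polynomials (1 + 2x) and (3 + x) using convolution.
Ascending coefficients: a = [1, 2], b = [3, 1]. c[0] = 1×3 = 3; c[1] = 1×1 + 2×3 = 7; c[2] = 2×1 = 2. Result coefficients: [3, 7, 2] → 3 + 7x + 2x^2

3 + 7x + 2x^2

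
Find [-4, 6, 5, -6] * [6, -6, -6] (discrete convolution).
y[0] = -4×6 = -24; y[1] = -4×-6 + 6×6 = 60; y[2] = -4×-6 + 6×-6 + 5×6 = 18; y[3] = 6×-6 + 5×-6 + -6×6 = -102; y[4] = 5×-6 + -6×-6 = 6; y[5] = -6×-6 = 36

[-24, 60, 18, -102, 6, 36]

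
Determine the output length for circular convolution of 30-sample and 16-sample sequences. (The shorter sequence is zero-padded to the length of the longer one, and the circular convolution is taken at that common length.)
Circular convolution (zero-padding the shorter input) has length max(m, n) = max(30, 16) = 30

30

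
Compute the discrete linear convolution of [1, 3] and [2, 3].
y[0] = 1×2 = 2; y[1] = 1×3 + 3×2 = 9; y[2] = 3×3 = 9

[2, 9, 9]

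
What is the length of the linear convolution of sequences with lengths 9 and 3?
Linear/full convolution length: m + n - 1 = 9 + 3 - 1 = 11

11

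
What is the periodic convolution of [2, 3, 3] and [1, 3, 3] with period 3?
Use y[k] = Σ_j f[j]·g[(k-j) mod 3]. y[0] = 2×1 + 3×3 + 3×3 = 20; y[1] = 2×3 + 3×1 + 3×3 = 18; y[2] = 2×3 + 3×3 + 3×1 = 18. Result: [20, 18, 18]

[20, 18, 18]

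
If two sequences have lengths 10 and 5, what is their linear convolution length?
Linear/full convolution length: m + n - 1 = 10 + 5 - 1 = 14

14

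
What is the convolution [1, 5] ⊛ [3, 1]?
y[0] = 1×3 = 3; y[1] = 1×1 + 5×3 = 16; y[2] = 5×1 = 5

[3, 16, 5]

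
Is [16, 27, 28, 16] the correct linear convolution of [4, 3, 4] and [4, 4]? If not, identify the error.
Recompute linear convolution of [4, 3, 4] and [4, 4]: y[0] = 4×4 = 16; y[1] = 4×4 + 3×4 = 28; y[2] = 3×4 + 4×4 = 28; y[3] = 4×4 = 16 → [16, 28, 28, 16]. Compare to given [16, 27, 28, 16]: they differ at index 1: given 27, correct 28, so answer: No

No. Error at index 1: given 27, correct 28.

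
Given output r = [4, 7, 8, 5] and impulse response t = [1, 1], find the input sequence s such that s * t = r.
Deconvolve r=[4, 7, 8, 5] by t=[1, 1]. Since t[0]=1, solve forward: s[0] = r[0] / 1 = 4; s[1] = (r[1] - 4×1) / 1 = 3; s[2] = (r[2] - 3×1) / 1 = 5. So s = [4, 3, 5]. Check by forward convolution: r[0] = 4×1 = 4; r[1] = 4×1 + 3×1 = 7; r[2] = 3×1 + 5×1 = 8; r[3] = 5×1 = 5

[4, 3, 5]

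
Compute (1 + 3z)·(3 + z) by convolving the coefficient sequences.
Ascending coefficients: a = [1, 3], b = [3, 1]. c[0] = 1×3 = 3; c[1] = 1×1 + 3×3 = 10; c[2] = 3×1 = 3. Result coefficients: [3, 10, 3] → 3 + 10z + 3z^2

3 + 10z + 3z^2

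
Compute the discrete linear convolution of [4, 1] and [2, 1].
y[0] = 4×2 = 8; y[1] = 4×1 + 1×2 = 6; y[2] = 1×1 = 1

[8, 6, 1]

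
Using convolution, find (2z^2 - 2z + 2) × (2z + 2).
Ascending coefficients: a = [2, -2, 2], b = [2, 2]. c[0] = 2×2 = 4; c[1] = 2×2 + -2×2 = 0; c[2] = -2×2 + 2×2 = 0; c[3] = 2×2 = 4. Result coefficients: [4, 0, 0, 4] → 4z^3 + 4

4z^3 + 4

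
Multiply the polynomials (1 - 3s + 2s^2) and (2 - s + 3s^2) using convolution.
Ascending coefficients: a = [1, -3, 2], b = [2, -1, 3]. c[0] = 1×2 = 2; c[1] = 1×-1 + -3×2 = -7; c[2] = 1×3 + -3×-1 + 2×2 = 10; c[3] = -3×3 + 2×-1 = -11; c[4] = 2×3 = 6. Result coefficients: [2, -7, 10, -11, 6] → 2 - 7s + 10s^2 - 11s^3 + 6s^4

2 - 7s + 10s^2 - 11s^3 + 6s^4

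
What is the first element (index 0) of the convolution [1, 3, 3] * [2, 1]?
Use y[k] = Σ_i a[i]·b[k-i] at k=0. y[0] = 1×2 = 2

2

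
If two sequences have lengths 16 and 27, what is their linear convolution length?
Linear/full convolution length: m + n - 1 = 16 + 27 - 1 = 42

42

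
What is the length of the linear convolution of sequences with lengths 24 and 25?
Linear/full convolution length: m + n - 1 = 24 + 25 - 1 = 48

48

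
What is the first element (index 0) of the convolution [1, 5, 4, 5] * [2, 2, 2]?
Use y[k] = Σ_i a[i]·b[k-i] at k=0. y[0] = 1×2 = 2

2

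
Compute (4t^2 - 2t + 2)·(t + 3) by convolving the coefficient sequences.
Ascending coefficients: a = [2, -2, 4], b = [3, 1]. c[0] = 2×3 = 6; c[1] = 2×1 + -2×3 = -4; c[2] = -2×1 + 4×3 = 10; c[3] = 4×1 = 4. Result coefficients: [6, -4, 10, 4] → 4t^3 + 10t^2 - 4t + 6

4t^3 + 10t^2 - 4t + 6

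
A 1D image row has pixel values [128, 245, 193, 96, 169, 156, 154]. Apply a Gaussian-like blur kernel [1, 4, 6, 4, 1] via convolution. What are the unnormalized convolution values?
Convolve image row [128, 245, 193, 96, 169, 156, 154] with kernel [1, 4, 6, 4, 1]: y[0] = 128×1 = 128; y[1] = 128×4 + 245×1 = 757; y[2] = 128×6 + 245×4 + 193×1 = 1941; y[3] = 128×4 + 245×6 + 193×4 + 96×1 = 2850; y[4] = 128×1 + 245×4 + 193×6 + 96×4 + 169×1 = 2819; y[5] = 245×1 + 193×4 + 96×6 + 169×4 + 156×1 = 2425; y[6] = 193×1 + 96×4 + 169×6 + 156×4 + 154×1 = 2369; y[7] = 96×1 + 169×4 + 156×6 + 154×4 = 2324; y[8] = 169×1 + 156×4 + 154×6 = 1717; y[9] = 156×1 + 154×4 = 772; y[10] = 154×1 = 154 → [128, 757, 1941, 2850, 2819, 2425, 2369, 2324, 1717, 772, 154]. Normalization factor = sum(kernel) = 16.

[128, 757, 1941, 2850, 2819, 2425, 2369, 2324, 1717, 772, 154]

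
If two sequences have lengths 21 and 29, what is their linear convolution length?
Linear/full convolution length: m + n - 1 = 21 + 29 - 1 = 49

49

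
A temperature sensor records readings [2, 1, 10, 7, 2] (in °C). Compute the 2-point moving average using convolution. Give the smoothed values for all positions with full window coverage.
2-point moving average kernel = [1, 1]. Apply in 'valid' mode (full window coverage): avg[0] = (2 + 1) / 2 = 1.5; avg[1] = (1 + 10) / 2 = 5.5; avg[2] = (10 + 7) / 2 = 8.5; avg[3] = (7 + 2) / 2 = 4.5. Smoothed values: [1.5, 5.5, 8.5, 4.5]

[1.5, 5.5, 8.5, 4.5]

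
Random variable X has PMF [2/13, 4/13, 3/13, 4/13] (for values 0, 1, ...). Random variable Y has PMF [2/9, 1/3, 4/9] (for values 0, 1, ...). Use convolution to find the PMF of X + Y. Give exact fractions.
P(X+Y=k) = Σ_i P(X=i)·P(Y=k-i) — a convolution of [2/13, 4/13, 3/13, 4/13] and [2/9, 1/3, 4/9]. P(X+Y=0) = (2/13)×(2/9) = 4/117; P(X+Y=1) = (2/13)×(1/3) + (4/13)×(2/9) = 2/39 + 8/117 = 14/117; P(X+Y=2) = (2/13)×(4/9) + (4/13)×(1/3) + (3/13)×(2/9) = 8/117 + 4/39 + 2/39 = 2/9; P(X+Y=3) = (4/13)×(4/9) + (3/13)×(1/3) + (4/13)×(2/9) = 16/117 + 1/13 + 8/117 = 11/39; P(X+Y=4) = (3/13)×(4/9) + (4/13)×(1/3) = 4/39 + 4/39 = 8/39; P(X+Y=5) = (4/13)×(4/9) = 16/117. PMF: [4/117, 14/117, 2/9, 11/39, 8/39, 16/117] (sums to 1 ✓)

[4/117, 14/117, 2/9, 11/39, 8/39, 16/117]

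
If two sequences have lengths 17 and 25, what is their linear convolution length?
Linear/full convolution length: m + n - 1 = 17 + 25 - 1 = 41

41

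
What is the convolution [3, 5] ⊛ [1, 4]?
y[0] = 3×1 = 3; y[1] = 3×4 + 5×1 = 17; y[2] = 5×4 = 20

[3, 17, 20]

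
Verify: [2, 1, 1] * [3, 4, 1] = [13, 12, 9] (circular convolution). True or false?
Recompute circular convolution of [2, 1, 1] and [3, 4, 1]: y[0] = 2×3 + 1×1 + 1×4 = 11; y[1] = 2×4 + 1×3 + 1×1 = 12; y[2] = 2×1 + 1×4 + 1×3 = 9 → [11, 12, 9]. Compare to given [13, 12, 9]: they differ at index 0: given 13, correct 11, so answer: No

No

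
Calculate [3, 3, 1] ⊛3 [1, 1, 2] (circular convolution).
Use y[k] = Σ_j s[j]·t[(k-j) mod 3]. y[0] = 3×1 + 3×2 + 1×1 = 10; y[1] = 3×1 + 3×1 + 1×2 = 8; y[2] = 3×2 + 3×1 + 1×1 = 10. Result: [10, 8, 10]

[10, 8, 10]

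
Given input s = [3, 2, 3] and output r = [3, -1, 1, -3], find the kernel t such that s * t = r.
Output length 4 = len(s) + len(t) - 1 ⇒ len(t) = 2. Solve t forward using t[k] = (r[k] - Σ_{i≥1} s[i]·t[k-i]) / s[0]: t[0] = r[0] / s[0] = 3 / 3 = 1; t[1] = (r[1] - 2×1) / s[0] = (-1 - 2×1) / 3 = -1. So t = [1, -1]. Forward-check [3, 2, 3] * [1, -1]: r[0] = 3×1 = 3; r[1] = 3×-1 + 2×1 = -1; r[2] = 2×-1 + 3×1 = 1; r[3] = 3×-1 = -3 → [3, -1, 1, -3] ✓

[1, -1]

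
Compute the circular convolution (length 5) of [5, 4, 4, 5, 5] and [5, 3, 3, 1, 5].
Use y[k] = Σ_j s[j]·t[(k-j) mod 5]. y[0] = 5×5 + 4×5 + 4×1 + 5×3 + 5×3 = 79; y[1] = 5×3 + 4×5 + 4×5 + 5×1 + 5×3 = 75; y[2] = 5×3 + 4×3 + 4×5 + 5×5 + 5×1 = 77; y[3] = 5×1 + 4×3 + 4×3 + 5×5 + 5×5 = 79; y[4] = 5×5 + 4×1 + 4×3 + 5×3 + 5×5 = 81. Result: [79, 75, 77, 79, 81]

[79, 75, 77, 79, 81]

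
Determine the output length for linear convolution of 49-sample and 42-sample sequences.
Linear/full convolution length: m + n - 1 = 49 + 42 - 1 = 90

90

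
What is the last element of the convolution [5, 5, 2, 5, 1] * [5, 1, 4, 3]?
Use y[k] = Σ_i a[i]·b[k-i] at k=7. y[7] = 1×3 = 3

3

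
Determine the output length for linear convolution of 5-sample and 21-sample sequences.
Linear/full convolution length: m + n - 1 = 5 + 21 - 1 = 25

25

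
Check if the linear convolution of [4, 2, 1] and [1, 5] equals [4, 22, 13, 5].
Recompute linear convolution of [4, 2, 1] and [1, 5]: y[0] = 4×1 = 4; y[1] = 4×5 + 2×1 = 22; y[2] = 2×5 + 1×1 = 11; y[3] = 1×5 = 5 → [4, 22, 11, 5]. Compare to given [4, 22, 13, 5]: they differ at index 2: given 13, correct 11, so answer: No

No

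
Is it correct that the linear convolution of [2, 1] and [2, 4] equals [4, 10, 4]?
Recompute linear convolution of [2, 1] and [2, 4]: y[0] = 2×2 = 4; y[1] = 2×4 + 1×2 = 10; y[2] = 1×4 = 4 → [4, 10, 4]. Given [4, 10, 4] matches, so answer: Yes

Yes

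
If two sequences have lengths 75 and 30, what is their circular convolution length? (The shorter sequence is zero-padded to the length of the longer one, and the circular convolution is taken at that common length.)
Circular convolution (zero-padding the shorter input) has length max(m, n) = max(75, 30) = 75

75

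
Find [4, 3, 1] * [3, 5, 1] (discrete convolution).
y[0] = 4×3 = 12; y[1] = 4×5 + 3×3 = 29; y[2] = 4×1 + 3×5 + 1×3 = 22; y[3] = 3×1 + 1×5 = 8; y[4] = 1×1 = 1

[12, 29, 22, 8, 1]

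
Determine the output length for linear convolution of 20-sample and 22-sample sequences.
Linear/full convolution length: m + n - 1 = 20 + 22 - 1 = 41

41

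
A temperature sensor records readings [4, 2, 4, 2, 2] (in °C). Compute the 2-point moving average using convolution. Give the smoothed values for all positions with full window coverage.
2-point moving average kernel = [1, 1]. Apply in 'valid' mode (full window coverage): avg[0] = (4 + 2) / 2 = 3.0; avg[1] = (2 + 4) / 2 = 3.0; avg[2] = (4 + 2) / 2 = 3.0; avg[3] = (2 + 2) / 2 = 2.0. Smoothed values: [3.0, 3.0, 3.0, 2.0]

[3.0, 3.0, 3.0, 2.0]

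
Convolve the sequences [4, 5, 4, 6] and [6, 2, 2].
y[0] = 4×6 = 24; y[1] = 4×2 + 5×6 = 38; y[2] = 4×2 + 5×2 + 4×6 = 42; y[3] = 5×2 + 4×2 + 6×6 = 54; y[4] = 4×2 + 6×2 = 20; y[5] = 6×2 = 12

[24, 38, 42, 54, 20, 12]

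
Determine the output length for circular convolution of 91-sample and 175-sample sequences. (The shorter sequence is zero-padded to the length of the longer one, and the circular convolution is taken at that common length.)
Circular convolution (zero-padding the shorter input) has length max(m, n) = max(91, 175) = 175

175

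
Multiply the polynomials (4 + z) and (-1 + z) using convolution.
Ascending coefficients: a = [4, 1], b = [-1, 1]. c[0] = 4×-1 = -4; c[1] = 4×1 + 1×-1 = 3; c[2] = 1×1 = 1. Result coefficients: [-4, 3, 1] → -4 + 3z + z^2

-4 + 3z + z^2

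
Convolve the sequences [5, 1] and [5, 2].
y[0] = 5×5 = 25; y[1] = 5×2 + 1×5 = 15; y[2] = 1×2 = 2

[25, 15, 2]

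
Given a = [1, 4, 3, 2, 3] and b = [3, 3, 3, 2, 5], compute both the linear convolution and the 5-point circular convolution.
Linear: y_lin[0] = 1×3 = 3; y_lin[1] = 1×3 + 4×3 = 15; y_lin[2] = 1×3 + 4×3 + 3×3 = 24; y_lin[3] = 1×2 + 4×3 + 3×3 + 2×3 = 29; y_lin[4] = 1×5 + 4×2 + 3×3 + 2×3 + 3×3 = 37; y_lin[5] = 4×5 + 3×2 + 2×3 + 3×3 = 41; y_lin[6] = 3×5 + 2×2 + 3×3 = 28; y_lin[7] = 2×5 + 3×2 = 16; y_lin[8] = 3×5 = 15 → [3, 15, 24, 29, 37, 41, 28, 16, 15]. Circular (length 5): y[0] = 1×3 + 4×5 + 3×2 + 2×3 + 3×3 = 44; y[1] = 1×3 + 4×3 + 3×5 + 2×2 + 3×3 = 43; y[2] = 1×3 + 4×3 + 3×3 + 2×5 + 3×2 = 40; y[3] = 1×2 + 4×3 + 3×3 + 2×3 + 3×5 = 44; y[4] = 1×5 + 4×2 + 3×3 + 2×3 + 3×3 = 37 → [44, 43, 40, 44, 37]

Linear: [3, 15, 24, 29, 37, 41, 28, 16, 15], Circular: [44, 43, 40, 44, 37]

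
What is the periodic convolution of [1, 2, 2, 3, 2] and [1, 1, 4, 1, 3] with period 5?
Use y[k] = Σ_j a[j]·b[(k-j) mod 5]. y[0] = 1×1 + 2×3 + 2×1 + 3×4 + 2×1 = 23; y[1] = 1×1 + 2×1 + 2×3 + 3×1 + 2×4 = 20; y[2] = 1×4 + 2×1 + 2×1 + 3×3 + 2×1 = 19; y[3] = 1×1 + 2×4 + 2×1 + 3×1 + 2×3 = 20; y[4] = 1×3 + 2×1 + 2×4 + 3×1 + 2×1 = 18. Result: [23, 20, 19, 20, 18]

[23, 20, 19, 20, 18]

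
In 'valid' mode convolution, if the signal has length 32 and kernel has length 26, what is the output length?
'Valid' mode counts only positions where the kernel fully overlaps the signal: m - n + 1 = 32 - 26 + 1 = 7

7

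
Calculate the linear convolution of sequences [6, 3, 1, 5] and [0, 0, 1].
y[0] = 6×0 = 0; y[1] = 6×0 + 3×0 = 0; y[2] = 6×1 + 3×0 + 1×0 = 6; y[3] = 3×1 + 1×0 + 5×0 = 3; y[4] = 1×1 + 5×0 = 1; y[5] = 5×1 = 5

[0, 0, 6, 3, 1, 5]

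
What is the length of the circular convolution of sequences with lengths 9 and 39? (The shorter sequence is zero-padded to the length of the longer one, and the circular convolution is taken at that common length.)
Circular convolution (zero-padding the shorter input) has length max(m, n) = max(9, 39) = 39

39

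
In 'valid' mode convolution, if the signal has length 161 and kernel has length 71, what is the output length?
'Valid' mode counts only positions where the kernel fully overlaps the signal: m - n + 1 = 161 - 71 + 1 = 91

91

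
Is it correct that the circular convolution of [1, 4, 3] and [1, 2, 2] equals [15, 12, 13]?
Recompute circular convolution of [1, 4, 3] and [1, 2, 2]: y[0] = 1×1 + 4×2 + 3×2 = 15; y[1] = 1×2 + 4×1 + 3×2 = 12; y[2] = 1×2 + 4×2 + 3×1 = 13 → [15, 12, 13]. Given [15, 12, 13] matches, so answer: Yes

Yes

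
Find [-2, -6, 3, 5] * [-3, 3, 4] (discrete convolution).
y[0] = -2×-3 = 6; y[1] = -2×3 + -6×-3 = 12; y[2] = -2×4 + -6×3 + 3×-3 = -35; y[3] = -6×4 + 3×3 + 5×-3 = -30; y[4] = 3×4 + 5×3 = 27; y[5] = 5×4 = 20

[6, 12, -35, -30, 27, 20]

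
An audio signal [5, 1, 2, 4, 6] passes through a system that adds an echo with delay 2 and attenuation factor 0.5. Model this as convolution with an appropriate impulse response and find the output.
Direct-path + delayed-attenuated-path model → impulse response h = [1, 0, 0.5] (1 at lag 0, 0.5 at lag 2). Output y[n] = x[n] + 0.5·x[n - 2] (with x[n] = 0 outside 0..4): y[0] = 5 + 0.5×0 = 5; y[1] = 1 + 0.5×0 = 1; y[2] = 2 + 0.5×5 = 4.5; y[3] = 4 + 0.5×1 = 4.5; y[4] = 6 + 0.5×2 = 7.0; y[5] = 0 + 0.5×4 = 2.0; y[6] = 0 + 0.5×6 = 3.0. So y = [5, 1, 4.5, 4.5, 7.0, 2.0, 3.0]

[5, 1, 4.5, 4.5, 7.0, 2.0, 3.0]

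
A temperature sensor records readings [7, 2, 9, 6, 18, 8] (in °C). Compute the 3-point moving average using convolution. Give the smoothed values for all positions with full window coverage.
3-point moving average kernel = [1, 1, 1]. Apply in 'valid' mode (full window coverage): avg[0] = (7 + 2 + 9) / 3 = 6.0; avg[1] = (2 + 9 + 6) / 3 = 5.67; avg[2] = (9 + 6 + 18) / 3 = 11.0; avg[3] = (6 + 18 + 8) / 3 = 10.67. Smoothed values: [6.0, 5.67, 11.0, 10.67]

[6.0, 5.67, 11.0, 10.67]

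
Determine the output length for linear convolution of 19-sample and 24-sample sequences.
Linear/full convolution length: m + n - 1 = 19 + 24 - 1 = 42

42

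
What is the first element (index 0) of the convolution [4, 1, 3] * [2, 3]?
Use y[k] = Σ_i a[i]·b[k-i] at k=0. y[0] = 4×2 = 8

8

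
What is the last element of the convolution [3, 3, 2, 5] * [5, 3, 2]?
Use y[k] = Σ_i a[i]·b[k-i] at k=5. y[5] = 5×2 = 10

10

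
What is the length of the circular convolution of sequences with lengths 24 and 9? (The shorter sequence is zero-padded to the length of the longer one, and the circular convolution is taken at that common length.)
Circular convolution (zero-padding the shorter input) has length max(m, n) = max(24, 9) = 24

24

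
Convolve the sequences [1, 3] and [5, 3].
y[0] = 1×5 = 5; y[1] = 1×3 + 3×5 = 18; y[2] = 3×3 = 9

[5, 18, 9]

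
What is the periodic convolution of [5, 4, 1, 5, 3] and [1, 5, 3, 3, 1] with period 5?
Use y[k] = Σ_j u[j]·v[(k-j) mod 5]. y[0] = 5×1 + 4×1 + 1×3 + 5×3 + 3×5 = 42; y[1] = 5×5 + 4×1 + 1×1 + 5×3 + 3×3 = 54; y[2] = 5×3 + 4×5 + 1×1 + 5×1 + 3×3 = 50; y[3] = 5×3 + 4×3 + 1×5 + 5×1 + 3×1 = 40; y[4] = 5×1 + 4×3 + 1×3 + 5×5 + 3×1 = 48. Result: [42, 54, 50, 40, 48]

[42, 54, 50, 40, 48]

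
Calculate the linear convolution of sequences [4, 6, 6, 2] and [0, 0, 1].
y[0] = 4×0 = 0; y[1] = 4×0 + 6×0 = 0; y[2] = 4×1 + 6×0 + 6×0 = 4; y[3] = 6×1 + 6×0 + 2×0 = 6; y[4] = 6×1 + 2×0 = 6; y[5] = 2×1 = 2

[0, 0, 4, 6, 6, 2]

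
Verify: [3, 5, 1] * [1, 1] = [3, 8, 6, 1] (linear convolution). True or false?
Recompute linear convolution of [3, 5, 1] and [1, 1]: y[0] = 3×1 = 3; y[1] = 3×1 + 5×1 = 8; y[2] = 5×1 + 1×1 = 6; y[3] = 1×1 = 1 → [3, 8, 6, 1]. Given [3, 8, 6, 1] matches, so answer: Yes

Yes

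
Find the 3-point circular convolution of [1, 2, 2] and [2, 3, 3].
Use y[k] = Σ_j f[j]·g[(k-j) mod 3]. y[0] = 1×2 + 2×3 + 2×3 = 14; y[1] = 1×3 + 2×2 + 2×3 = 13; y[2] = 1×3 + 2×3 + 2×2 = 13. Result: [14, 13, 13]

[14, 13, 13]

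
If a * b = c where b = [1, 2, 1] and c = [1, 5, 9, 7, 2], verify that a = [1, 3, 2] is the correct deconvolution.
Forward-compute [1, 3, 2] * [1, 2, 1]: c[0] = 1×1 = 1; c[1] = 1×2 + 3×1 = 5; c[2] = 1×1 + 3×2 + 2×1 = 9; c[3] = 3×1 + 2×2 = 7; c[4] = 2×1 = 2 → [1, 5, 9, 7, 2]. Matches given c = [1, 5, 9, 7, 2], so verified.

Verified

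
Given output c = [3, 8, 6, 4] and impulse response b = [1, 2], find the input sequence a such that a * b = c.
Deconvolve c=[3, 8, 6, 4] by b=[1, 2]. Since b[0]=1, solve forward: a[0] = c[0] / 1 = 3; a[1] = (c[1] - 3×2) / 1 = 2; a[2] = (c[2] - 2×2) / 1 = 2. So a = [3, 2, 2]. Check by forward convolution: c[0] = 3×1 = 3; c[1] = 3×2 + 2×1 = 8; c[2] = 2×2 + 2×1 = 6; c[3] = 2×2 = 4

[3, 2, 2]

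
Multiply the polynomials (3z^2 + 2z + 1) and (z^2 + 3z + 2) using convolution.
Ascending coefficients: a = [1, 2, 3], b = [2, 3, 1]. c[0] = 1×2 = 2; c[1] = 1×3 + 2×2 = 7; c[2] = 1×1 + 2×3 + 3×2 = 13; c[3] = 2×1 + 3×3 = 11; c[4] = 3×1 = 3. Result coefficients: [2, 7, 13, 11, 3] → 3z^4 + 11z^3 + 13z^2 + 7z + 2

3z^4 + 11z^3 + 13z^2 + 7z + 2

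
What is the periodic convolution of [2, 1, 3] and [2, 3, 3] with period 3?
Use y[k] = Σ_j s[j]·t[(k-j) mod 3]. y[0] = 2×2 + 1×3 + 3×3 = 16; y[1] = 2×3 + 1×2 + 3×3 = 17; y[2] = 2×3 + 1×3 + 3×2 = 15. Result: [16, 17, 15]

[16, 17, 15]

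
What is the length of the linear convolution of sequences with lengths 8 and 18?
Linear/full convolution length: m + n - 1 = 8 + 18 - 1 = 25

25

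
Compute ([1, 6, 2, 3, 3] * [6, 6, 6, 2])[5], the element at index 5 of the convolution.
Use y[k] = Σ_i a[i]·b[k-i] at k=5. y[5] = 2×2 + 3×6 + 3×6 = 40

40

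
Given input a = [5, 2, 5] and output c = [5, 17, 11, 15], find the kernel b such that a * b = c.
Output length 4 = len(a) + len(b) - 1 ⇒ len(b) = 2. Solve b forward using b[k] = (c[k] - Σ_{i≥1} a[i]·b[k-i]) / a[0]: b[0] = c[0] / a[0] = 5 / 5 = 1; b[1] = (c[1] - 2×1) / a[0] = (17 - 2×1) / 5 = 3. So b = [1, 3]. Forward-check [5, 2, 5] * [1, 3]: c[0] = 5×1 = 5; c[1] = 5×3 + 2×1 = 17; c[2] = 2×3 + 5×1 = 11; c[3] = 5×3 = 15 → [5, 17, 11, 15] ✓

[1, 3]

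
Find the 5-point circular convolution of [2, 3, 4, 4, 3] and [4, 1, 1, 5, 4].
Use y[k] = Σ_j x[j]·h[(k-j) mod 5]. y[0] = 2×4 + 3×4 + 4×5 + 4×1 + 3×1 = 47; y[1] = 2×1 + 3×4 + 4×4 + 4×5 + 3×1 = 53; y[2] = 2×1 + 3×1 + 4×4 + 4×4 + 3×5 = 52; y[3] = 2×5 + 3×1 + 4×1 + 4×4 + 3×4 = 45; y[4] = 2×4 + 3×5 + 4×1 + 4×1 + 3×4 = 43. Result: [47, 53, 52, 45, 43]

[47, 53, 52, 45, 43]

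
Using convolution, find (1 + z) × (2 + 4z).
Ascending coefficients: a = [1, 1], b = [2, 4]. c[0] = 1×2 = 2; c[1] = 1×4 + 1×2 = 6; c[2] = 1×4 = 4. Result coefficients: [2, 6, 4] → 2 + 6z + 4z^2

2 + 6z + 4z^2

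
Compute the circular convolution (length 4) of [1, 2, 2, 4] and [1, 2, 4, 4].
Use y[k] = Σ_j s[j]·t[(k-j) mod 4]. y[0] = 1×1 + 2×4 + 2×4 + 4×2 = 25; y[1] = 1×2 + 2×1 + 2×4 + 4×4 = 28; y[2] = 1×4 + 2×2 + 2×1 + 4×4 = 26; y[3] = 1×4 + 2×4 + 2×2 + 4×1 = 20. Result: [25, 28, 26, 20]

[25, 28, 26, 20]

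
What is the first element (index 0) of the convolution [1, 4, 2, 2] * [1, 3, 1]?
Use y[k] = Σ_i a[i]·b[k-i] at k=0. y[0] = 1×1 = 1

1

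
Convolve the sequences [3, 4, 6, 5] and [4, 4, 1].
y[0] = 3×4 = 12; y[1] = 3×4 + 4×4 = 28; y[2] = 3×1 + 4×4 + 6×4 = 43; y[3] = 4×1 + 6×4 + 5×4 = 48; y[4] = 6×1 + 5×4 = 26; y[5] = 5×1 = 5

[12, 28, 43, 48, 26, 5]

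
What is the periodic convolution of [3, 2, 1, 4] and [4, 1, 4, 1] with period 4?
Use y[k] = Σ_j f[j]·g[(k-j) mod 4]. y[0] = 3×4 + 2×1 + 1×4 + 4×1 = 22; y[1] = 3×1 + 2×4 + 1×1 + 4×4 = 28; y[2] = 3×4 + 2×1 + 1×4 + 4×1 = 22; y[3] = 3×1 + 2×4 + 1×1 + 4×4 = 28. Result: [22, 28, 22, 28]

[22, 28, 22, 28]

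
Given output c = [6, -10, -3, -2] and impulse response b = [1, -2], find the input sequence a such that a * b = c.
Deconvolve c=[6, -10, -3, -2] by b=[1, -2]. Since b[0]=1, solve forward: a[0] = c[0] / 1 = 6; a[1] = (c[1] - 6×-2) / 1 = 2; a[2] = (c[2] - 2×-2) / 1 = 1. So a = [6, 2, 1]. Check by forward convolution: c[0] = 6×1 = 6; c[1] = 6×-2 + 2×1 = -10; c[2] = 2×-2 + 1×1 = -3; c[3] = 1×-2 = -2

[6, 2, 1]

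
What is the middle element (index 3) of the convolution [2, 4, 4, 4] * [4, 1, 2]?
Use y[k] = Σ_i a[i]·b[k-i] at k=3. y[3] = 4×2 + 4×1 + 4×4 = 28

28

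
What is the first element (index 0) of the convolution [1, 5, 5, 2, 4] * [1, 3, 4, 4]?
Use y[k] = Σ_i a[i]·b[k-i] at k=0. y[0] = 1×1 = 1

1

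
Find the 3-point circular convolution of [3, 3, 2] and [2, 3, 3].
Use y[k] = Σ_j s[j]·t[(k-j) mod 3]. y[0] = 3×2 + 3×3 + 2×3 = 21; y[1] = 3×3 + 3×2 + 2×3 = 21; y[2] = 3×3 + 3×3 + 2×2 = 22. Result: [21, 21, 22]

[21, 21, 22]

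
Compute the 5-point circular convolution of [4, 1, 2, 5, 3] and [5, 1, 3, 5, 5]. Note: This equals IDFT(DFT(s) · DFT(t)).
Either evaluate y[k] = Σ_j s[j]·t[(k-j) mod 5] directly, or use IDFT(DFT(s) · DFT(t)). y[0] = 4×5 + 1×5 + 2×5 + 5×3 + 3×1 = 53; y[1] = 4×1 + 1×5 + 2×5 + 5×5 + 3×3 = 53; y[2] = 4×3 + 1×1 + 2×5 + 5×5 + 3×5 = 63; y[3] = 4×5 + 1×3 + 2×1 + 5×5 + 3×5 = 65; y[4] = 4×5 + 1×5 + 2×3 + 5×1 + 3×5 = 51. Result: [53, 53, 63, 65, 51]

[53, 53, 63, 65, 51]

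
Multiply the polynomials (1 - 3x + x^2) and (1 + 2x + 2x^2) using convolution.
Ascending coefficients: a = [1, -3, 1], b = [1, 2, 2]. c[0] = 1×1 = 1; c[1] = 1×2 + -3×1 = -1; c[2] = 1×2 + -3×2 + 1×1 = -3; c[3] = -3×2 + 1×2 = -4; c[4] = 1×2 = 2. Result coefficients: [1, -1, -3, -4, 2] → 1 - x - 3x^2 - 4x^3 + 2x^4

1 - x - 3x^2 - 4x^3 + 2x^4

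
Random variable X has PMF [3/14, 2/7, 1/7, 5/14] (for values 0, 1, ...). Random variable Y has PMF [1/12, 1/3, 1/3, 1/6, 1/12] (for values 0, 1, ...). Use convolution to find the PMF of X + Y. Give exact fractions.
P(X+Y=k) = Σ_i P(X=i)·P(Y=k-i) — a convolution of [3/14, 2/7, 1/7, 5/14] and [1/12, 1/3, 1/3, 1/6, 1/12]. P(X+Y=0) = (3/14)×(1/12) = 1/56; P(X+Y=1) = (3/14)×(1/3) + (2/7)×(1/12) = 1/14 + 1/42 = 2/21; P(X+Y=2) = (3/14)×(1/3) + (2/7)×(1/3) + (1/7)×(1/12) = 1/14 + 2/21 + 1/84 = 5/28; P(X+Y=3) = (3/14)×(1/6) + (2/7)×(1/3) + (1/7)×(1/3) + (5/14)×(1/12) = 1/28 + 2/21 + 1/21 + 5/168 = 5/24; P(X+Y=4) = (3/14)×(1/12) + (2/7)×(1/6) + (1/7)×(1/3) + (5/14)×(1/3) = 1/56 + 1/21 + 1/21 + 5/42 = 13/56; P(X+Y=5) = (2/7)×(1/12) + (1/7)×(1/6) + (5/14)×(1/3) = 1/42 + 1/42 + 5/42 = 1/6; P(X+Y=6) = (1/7)×(1/12) + (5/14)×(1/6) = 1/84 + 5/84 = 1/14; P(X+Y=7) = (5/14)×(1/12) = 5/168. PMF: [1/56, 2/21, 5/28, 5/24, 13/56, 1/6, 1/14, 5/168] (sums to 1 ✓)

[1/56, 2/21, 5/28, 5/24, 13/56, 1/6, 1/14, 5/168]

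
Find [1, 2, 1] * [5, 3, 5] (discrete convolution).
y[0] = 1×5 = 5; y[1] = 1×3 + 2×5 = 13; y[2] = 1×5 + 2×3 + 1×5 = 16; y[3] = 2×5 + 1×3 = 13; y[4] = 1×5 = 5

[5, 13, 16, 13, 5]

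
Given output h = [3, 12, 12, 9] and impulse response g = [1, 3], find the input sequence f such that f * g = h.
Deconvolve h=[3, 12, 12, 9] by g=[1, 3]. Since g[0]=1, solve forward: f[0] = h[0] / 1 = 3; f[1] = (h[1] - 3×3) / 1 = 3; f[2] = (h[2] - 3×3) / 1 = 3. So f = [3, 3, 3]. Check by forward convolution: h[0] = 3×1 = 3; h[1] = 3×3 + 3×1 = 12; h[2] = 3×3 + 3×1 = 12; h[3] = 3×3 = 9

[3, 3, 3]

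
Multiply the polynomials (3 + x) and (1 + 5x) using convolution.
Ascending coefficients: a = [3, 1], b = [1, 5]. c[0] = 3×1 = 3; c[1] = 3×5 + 1×1 = 16; c[2] = 1×5 = 5. Result coefficients: [3, 16, 5] → 3 + 16x + 5x^2

3 + 16x + 5x^2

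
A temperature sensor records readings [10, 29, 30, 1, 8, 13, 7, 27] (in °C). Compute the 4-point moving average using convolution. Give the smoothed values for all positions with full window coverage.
4-point moving average kernel = [1, 1, 1, 1]. Apply in 'valid' mode (full window coverage): avg[0] = (10 + 29 + 30 + 1) / 4 = 17.5; avg[1] = (29 + 30 + 1 + 8) / 4 = 17.0; avg[2] = (30 + 1 + 8 + 13) / 4 = 13.0; avg[3] = (1 + 8 + 13 + 7) / 4 = 7.25; avg[4] = (8 + 13 + 7 + 27) / 4 = 13.75. Smoothed values: [17.5, 17.0, 13.0, 7.25, 13.75]

[17.5, 17.0, 13.0, 7.25, 13.75]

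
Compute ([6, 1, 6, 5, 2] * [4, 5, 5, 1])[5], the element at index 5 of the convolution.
Use y[k] = Σ_i a[i]·b[k-i] at k=5. y[5] = 6×1 + 5×5 + 2×5 = 41

41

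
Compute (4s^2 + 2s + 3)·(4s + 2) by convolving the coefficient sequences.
Ascending coefficients: a = [3, 2, 4], b = [2, 4]. c[0] = 3×2 = 6; c[1] = 3×4 + 2×2 = 16; c[2] = 2×4 + 4×2 = 16; c[3] = 4×4 = 16. Result coefficients: [6, 16, 16, 16] → 16s^3 + 16s^2 + 16s + 6

16s^3 + 16s^2 + 16s + 6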